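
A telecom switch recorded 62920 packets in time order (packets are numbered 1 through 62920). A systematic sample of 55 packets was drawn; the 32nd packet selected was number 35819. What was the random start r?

355

k = 62920/55 = 1144
r = 35819 − (32−1)×1144 = 35819 − 35464 = 355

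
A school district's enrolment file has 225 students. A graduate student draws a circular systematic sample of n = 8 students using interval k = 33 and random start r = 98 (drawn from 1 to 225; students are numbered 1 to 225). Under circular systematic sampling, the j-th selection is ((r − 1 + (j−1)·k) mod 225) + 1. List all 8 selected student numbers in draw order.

98, 131, 164, 197, 5, 38, 71, 104

Selection 1: 98
Selection 2: 98 + 33 = 131
Selection 3: 131 + 33 = 164
Selection 4: 164 + 33 = 197
Selection 5: 197 + 33 = 230 → 230 − 225 = 5
Selection 6: 5 + 33 = 38
Selection 7: 38 + 33 = 71
Selection 8: 71 + 33 = 104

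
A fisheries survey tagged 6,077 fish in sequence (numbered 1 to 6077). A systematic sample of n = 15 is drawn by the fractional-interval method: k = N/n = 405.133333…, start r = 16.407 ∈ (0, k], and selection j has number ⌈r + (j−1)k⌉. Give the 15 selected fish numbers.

17, 422, 827, 1232, 1637, 2043, 2448, 2853, 3258, 3663, 4068, 4473, 4879, 5284, 5689

j=1: r + 0k = 16.407 → ⌈·⌉ = 17
j=2: r + 1k = 421.540333… → ⌈·⌉ = 422
j=3: r + 2k = 826.673666… → ⌈·⌉ = 827
j=4: r + 3k = 1231.807 → ⌈·⌉ = 1232
j=5: r + 4k = 1636.940333… → ⌈·⌉ = 1637
j=6: r + 5k = 2042.073666… → ⌈·⌉ = 2043
j=7: r + 6k = 2447.207 → ⌈·⌉ = 2448
j=8: r + 7k = 2852.340333… → ⌈·⌉ = 2853
j=9: r + 8k = 3257.473666… → ⌈·⌉ = 3258
j=10: r + 9k = 3662.607 → ⌈·⌉ = 3663
j=11: r + 10k = 4067.740333… → ⌈·⌉ = 4068
j=12: r + 11k = 4472.873666… → ⌈·⌉ = 4473
j=13: r + 12k = 4878.007 → ⌈·⌉ = 4879
j=14: r + 13k = 5283.140333… → ⌈·⌉ = 5284
j=15: r + 14k = 5688.273666… → ⌈·⌉ = 5689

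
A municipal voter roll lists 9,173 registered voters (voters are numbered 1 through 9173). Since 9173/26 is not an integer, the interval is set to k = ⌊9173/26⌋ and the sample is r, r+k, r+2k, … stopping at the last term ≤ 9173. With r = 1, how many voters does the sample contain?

27

k = ⌊9173/26⌋ = 352
Achieved size = ⌊(9173 − 1)/352⌋ + 1 = ⌊9172/352⌋ + 1 = 26 + 1 = 27
(last selection: 1 + 26×352 = 9153 ≤ 9173; next would be 9505 > 9173)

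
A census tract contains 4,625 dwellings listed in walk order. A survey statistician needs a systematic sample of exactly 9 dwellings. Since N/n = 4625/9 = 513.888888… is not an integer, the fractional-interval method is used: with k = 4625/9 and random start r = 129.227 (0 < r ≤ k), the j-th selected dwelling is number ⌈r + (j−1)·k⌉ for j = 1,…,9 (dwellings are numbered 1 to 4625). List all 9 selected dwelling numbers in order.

130, 644, 1158, 1671, 2185, 2699, 3213, 3727, 4241

j=1: r + 0k = 129.227 → ⌈·⌉ = 130
j=2: r + 1k = 643.115888… → ⌈·⌉ = 644
j=3: r + 2k = 1157.004777… → ⌈·⌉ = 1158
j=4: r + 3k = 1670.893666… → ⌈·⌉ = 1671
j=5: r + 4k = 2184.782555… → ⌈·⌉ = 2185
j=6: r + 5k = 2698.671444… → ⌈·⌉ = 2699
j=7: r + 6k = 3212.560333… → ⌈·⌉ = 3213
j=8: r + 7k = 3726.449222… → ⌈·⌉ = 3727
j=9: r + 8k = 4240.338111… → ⌈·⌉ = 4241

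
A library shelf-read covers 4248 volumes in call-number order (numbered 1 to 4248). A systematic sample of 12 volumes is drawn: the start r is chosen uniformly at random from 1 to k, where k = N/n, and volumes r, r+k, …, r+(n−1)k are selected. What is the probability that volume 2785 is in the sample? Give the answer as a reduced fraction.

1/354

k = 4248/12 = 354.
Volume 2785 is selected iff r ≡ 2785 (mod 354); exactly one such r in {1,…,354}.
Inclusion probability = 1/354.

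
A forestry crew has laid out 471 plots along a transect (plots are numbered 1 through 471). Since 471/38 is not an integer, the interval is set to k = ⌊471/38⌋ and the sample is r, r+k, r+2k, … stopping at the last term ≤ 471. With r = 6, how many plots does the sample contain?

k = ⌊471/38⌋ = 12
Achieved size = ⌊(471 − 6)/12⌋ + 1 = ⌊465/12⌋ + 1 = 38 + 1 = 39
(last selection: 6 + 38×12 = 462 ≤ 471; next would be 474 > 471)

39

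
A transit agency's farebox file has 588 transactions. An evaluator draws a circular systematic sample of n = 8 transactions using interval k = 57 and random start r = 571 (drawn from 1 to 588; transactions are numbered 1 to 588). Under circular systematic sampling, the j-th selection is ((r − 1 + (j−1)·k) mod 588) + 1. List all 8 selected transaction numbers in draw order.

571, 40, 97, 154, 211, 268, 325, 382

Selection 1: 571
Selection 2: 571 + 57 = 628 → 628 − 588 = 40
Selection 3: 40 + 57 = 97
Selection 4: 97 + 57 = 154
Selection 5: 154 + 57 = 211
Selection 6: 211 + 57 = 268
Selection 7: 268 + 57 = 325
Selection 8: 325 + 57 = 382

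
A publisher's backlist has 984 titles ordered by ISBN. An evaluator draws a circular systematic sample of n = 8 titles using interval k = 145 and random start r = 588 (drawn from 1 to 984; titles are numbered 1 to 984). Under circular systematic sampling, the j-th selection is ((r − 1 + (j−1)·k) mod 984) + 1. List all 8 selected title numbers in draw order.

588, 733, 878, 39, 184, 329, 474, 619

Selection 1: 588
Selection 2: 588 + 145 = 733
Selection 3: 733 + 145 = 878
Selection 4: 878 + 145 = 1023 → 1023 − 984 = 39
Selection 5: 39 + 145 = 184
Selection 6: 184 + 145 = 329
Selection 7: 329 + 145 = 474
Selection 8: 474 + 145 = 619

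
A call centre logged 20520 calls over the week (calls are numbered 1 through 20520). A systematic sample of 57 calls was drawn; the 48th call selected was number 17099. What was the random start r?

k = 20520/57 = 360
r = 17099 − (48−1)×360 = 17099 − 16920 = 179

179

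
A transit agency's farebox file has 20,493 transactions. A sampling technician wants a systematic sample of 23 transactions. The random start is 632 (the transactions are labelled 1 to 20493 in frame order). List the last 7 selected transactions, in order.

14888, 15779, 16670, 17561, 18452, 19343, 20234

k = N/n = 20493/23 = 891
17th selection = 632 + 16×891 = 14888
18th: 14888 + 891 = 15779
19th: 15779 + 891 = 16670
20th: 16670 + 891 = 17561
21st: 17561 + 891 = 18452
22nd: 18452 + 891 = 19343
23rd: 19343 + 891 = 20234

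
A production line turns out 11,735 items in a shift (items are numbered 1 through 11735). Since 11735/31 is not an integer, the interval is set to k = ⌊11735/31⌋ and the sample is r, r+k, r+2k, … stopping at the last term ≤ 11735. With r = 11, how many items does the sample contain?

k = ⌊11735/31⌋ = 378
Achieved size = ⌊(11735 − 11)/378⌋ + 1 = ⌊11724/378⌋ + 1 = 31 + 1 = 32
(last selection: 11 + 31×378 = 11729 ≤ 11735; next would be 12107 > 11735)

32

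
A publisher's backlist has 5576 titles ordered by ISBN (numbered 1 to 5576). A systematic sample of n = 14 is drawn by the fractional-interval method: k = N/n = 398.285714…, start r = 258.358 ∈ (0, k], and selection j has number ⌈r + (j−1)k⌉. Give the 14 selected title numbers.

259, 657, 1055, 1454, 1852, 2250, 2649, 3047, 3445, 3843, 4242, 4640, 5038, 5437

j=1: r + 0k = 258.358 → ⌈·⌉ = 259
j=2: r + 1k = 656.643714… → ⌈·⌉ = 657
j=3: r + 2k = 1054.929428… → ⌈·⌉ = 1055
j=4: r + 3k = 1453.215142… → ⌈·⌉ = 1454
j=5: r + 4k = 1851.500857… → ⌈·⌉ = 1852
j=6: r + 5k = 2249.786571… → ⌈·⌉ = 2250
j=7: r + 6k = 2648.072285… → ⌈·⌉ = 2649
j=8: r + 7k = 3046.358 → ⌈·⌉ = 3047
j=9: r + 8k = 3444.643714… → ⌈·⌉ = 3445
j=10: r + 9k = 3842.929428… → ⌈·⌉ = 3843
j=11: r + 10k = 4241.215142… → ⌈·⌉ = 4242
j=12: r + 11k = 4639.500857… → ⌈·⌉ = 4640
j=13: r + 12k = 5037.786571… → ⌈·⌉ = 5038
j=14: r + 13k = 5436.072285… → ⌈·⌉ = 5437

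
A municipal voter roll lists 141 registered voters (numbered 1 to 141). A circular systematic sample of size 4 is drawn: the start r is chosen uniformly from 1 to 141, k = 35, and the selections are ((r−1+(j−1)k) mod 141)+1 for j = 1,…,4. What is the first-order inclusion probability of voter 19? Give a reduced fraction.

For each position j, as r ranges over 1…141 the j-th selection hits every voter exactly once, so voter 19 is selected for exactly 4 of the 141 starts.
Inclusion probability = 4/141.

4/141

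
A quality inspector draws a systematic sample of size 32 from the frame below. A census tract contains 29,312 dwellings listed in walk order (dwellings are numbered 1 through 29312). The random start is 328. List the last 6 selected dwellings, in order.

24144, 25060, 25976, 26892, 27808, 28724

k = N/n = 29312/32 = 916
27th selection = 328 + 26×916 = 24144
28th: 24144 + 916 = 25060
29th: 25060 + 916 = 25976
30th: 25976 + 916 = 26892
31st: 26892 + 916 = 27808
32nd: 27808 + 916 = 28724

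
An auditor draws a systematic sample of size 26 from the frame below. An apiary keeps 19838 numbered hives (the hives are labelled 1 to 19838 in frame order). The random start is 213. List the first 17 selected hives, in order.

k = N/n = 19838/26 = 763
hive 1: 213
hive 2: 213 + 763 = 976
hive 3: 976 + 763 = 1739
hive 4: 1739 + 763 = 2502
hive 5: 2502 + 763 = 3265
hive 6: 3265 + 763 = 4028
hive 7: 4028 + 763 = 4791
hive 8: 4791 + 763 = 5554
hive 9: 5554 + 763 = 6317
hive 10: 6317 + 763 = 7080
hive 11: 7080 + 763 = 7843
hive 12: 7843 + 763 = 8606
hive 13: 8606 + 763 = 9369
hive 14: 9369 + 763 = 10132
hive 15: 10132 + 763 = 10895
hive 16: 10895 + 763 = 11658
hive 17: 11658 + 763 = 12421

213, 976, 1739, 2502, 3265, 4028, 4791, 5554, 6317, 7080, 7843, 8606, 9369, 10132, 10895, 11658, 12421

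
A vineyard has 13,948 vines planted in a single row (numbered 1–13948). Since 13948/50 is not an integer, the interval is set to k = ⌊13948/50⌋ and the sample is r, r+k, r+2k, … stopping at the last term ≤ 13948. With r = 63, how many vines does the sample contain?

k = ⌊13948/50⌋ = 278
Achieved size = ⌊(13948 − 63)/278⌋ + 1 = ⌊13885/278⌋ + 1 = 49 + 1 = 50
(last selection: 63 + 49×278 = 13685 ≤ 13948; next would be 13963 > 13948)

50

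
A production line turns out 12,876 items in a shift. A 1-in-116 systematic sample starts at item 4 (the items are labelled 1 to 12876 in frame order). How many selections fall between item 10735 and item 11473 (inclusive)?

6

k = 116
First selection ≥ 10735: 4 + ⌈(10735−4)/116⌉·116 = 4 + 93×116 = 10792
Last selection ≤ 11473: 4 + ⌊(11473−4)/116⌋·116 = 4 + 98×116 = 11372
Count = 98 − 93 + 1 = 6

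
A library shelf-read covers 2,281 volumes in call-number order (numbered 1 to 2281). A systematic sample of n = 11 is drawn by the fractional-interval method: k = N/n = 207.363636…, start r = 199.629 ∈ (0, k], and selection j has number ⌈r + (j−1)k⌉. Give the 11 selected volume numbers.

200, 407, 615, 822, 1030, 1237, 1444, 1652, 1859, 2066, 2274

j=1: r + 0k = 199.629 → ⌈·⌉ = 200
j=2: r + 1k = 406.992636… → ⌈·⌉ = 407
j=3: r + 2k = 614.356272… → ⌈·⌉ = 615
j=4: r + 3k = 821.719909… → ⌈·⌉ = 822
j=5: r + 4k = 1029.083545… → ⌈·⌉ = 1030
j=6: r + 5k = 1236.447181… → ⌈·⌉ = 1237
j=7: r + 6k = 1443.810818… → ⌈·⌉ = 1444
j=8: r + 7k = 1651.174454… → ⌈·⌉ = 1652
j=9: r + 8k = 1858.538090… → ⌈·⌉ = 1859
j=10: r + 9k = 2065.901727… → ⌈·⌉ = 2066
j=11: r + 10k = 2273.265363… → ⌈·⌉ = 2274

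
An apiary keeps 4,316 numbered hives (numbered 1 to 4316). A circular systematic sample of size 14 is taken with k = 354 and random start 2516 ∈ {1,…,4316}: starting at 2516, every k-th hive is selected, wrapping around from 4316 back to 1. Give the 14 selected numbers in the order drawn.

Selection 1: 2516
Selection 2: 2516 + 354 = 2870
Selection 3: 2870 + 354 = 3224
Selection 4: 3224 + 354 = 3578
Selection 5: 3578 + 354 = 3932
Selection 6: 3932 + 354 = 4286
Selection 7: 4286 + 354 = 4640 → 4640 − 4316 = 324
Selection 8: 324 + 354 = 678
Selection 9: 678 + 354 = 1032
Selection 10: 1032 + 354 = 1386
Selection 11: 1386 + 354 = 1740
Selection 12: 1740 + 354 = 2094
Selection 13: 2094 + 354 = 2448
Selection 14: 2448 + 354 = 2802

2516, 2870, 3224, 3578, 3932, 4286, 324, 678, 1032, 1386, 1740, 2094, 2448, 2802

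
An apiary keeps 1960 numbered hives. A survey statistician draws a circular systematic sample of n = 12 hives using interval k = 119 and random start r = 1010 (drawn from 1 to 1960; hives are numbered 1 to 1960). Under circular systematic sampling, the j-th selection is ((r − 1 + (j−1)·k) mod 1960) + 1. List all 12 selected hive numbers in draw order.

1010, 1129, 1248, 1367, 1486, 1605, 1724, 1843, 2, 121, 240, 359

Selection 1: 1010
Selection 2: 1010 + 119 = 1129
Selection 3: 1129 + 119 = 1248
Selection 4: 1248 + 119 = 1367
Selection 5: 1367 + 119 = 1486
Selection 6: 1486 + 119 = 1605
Selection 7: 1605 + 119 = 1724
Selection 8: 1724 + 119 = 1843
Selection 9: 1843 + 119 = 1962 → 1962 − 1960 = 2
Selection 10: 2 + 119 = 121
Selection 11: 121 + 119 = 240
Selection 12: 240 + 119 = 359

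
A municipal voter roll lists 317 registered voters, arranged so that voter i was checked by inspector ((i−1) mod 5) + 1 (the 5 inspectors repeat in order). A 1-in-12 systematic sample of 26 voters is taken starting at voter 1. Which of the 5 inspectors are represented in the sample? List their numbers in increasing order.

Consecutive selections differ by k = 12, so their inspector numbers differ by 12 mod 5 = 2.
gcd(12, 5) = 1, so the sample visits 5/1 = 5 distinct residues mod 5.
Start 1 is inspector 1; the inspectors hit are 1, 2, 3, 4, 5.

1, 2, 3, 4, 5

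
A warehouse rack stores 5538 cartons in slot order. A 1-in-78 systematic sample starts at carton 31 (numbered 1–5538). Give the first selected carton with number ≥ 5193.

5257

k = 78
Steps past start: ⌈(5193 − 31)/78⌉ = ⌈5162/78⌉ = 67
Selected carton: 31 + 67×78 = 5257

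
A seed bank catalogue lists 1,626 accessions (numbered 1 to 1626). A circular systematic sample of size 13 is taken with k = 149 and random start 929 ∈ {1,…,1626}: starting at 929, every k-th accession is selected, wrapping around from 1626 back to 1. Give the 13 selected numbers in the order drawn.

Selection 1: 929
Selection 2: 929 + 149 = 1078
Selection 3: 1078 + 149 = 1227
Selection 4: 1227 + 149 = 1376
Selection 5: 1376 + 149 = 1525
Selection 6: 1525 + 149 = 1674 → 1674 − 1626 = 48
Selection 7: 48 + 149 = 197
Selection 8: 197 + 149 = 346
Selection 9: 346 + 149 = 495
Selection 10: 495 + 149 = 644
Selection 11: 644 + 149 = 793
Selection 12: 793 + 149 = 942
Selection 13: 942 + 149 = 1091

929, 1078, 1227, 1376, 1525, 48, 197, 346, 495, 644, 793, 942, 1091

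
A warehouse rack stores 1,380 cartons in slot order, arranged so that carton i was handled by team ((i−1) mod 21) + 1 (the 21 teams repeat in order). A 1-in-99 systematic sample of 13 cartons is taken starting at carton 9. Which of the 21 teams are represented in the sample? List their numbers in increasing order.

3, 6, 9, 12, 15, 18, 21

Consecutive selections differ by k = 99, so their team numbers differ by 99 mod 21 = 15.
gcd(99, 21) = 3, so the sample visits 21/3 = 7 distinct residues mod 21.
Start 9 is team 9; the teams hit are 3, 6, 9, 12, 15, 18, 21.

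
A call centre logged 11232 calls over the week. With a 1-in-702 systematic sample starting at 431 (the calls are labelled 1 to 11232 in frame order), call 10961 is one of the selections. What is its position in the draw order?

k = 702
position = (10961 − 431)/702 + 1 = 10530/702 + 1 = 15 + 1 = 16

16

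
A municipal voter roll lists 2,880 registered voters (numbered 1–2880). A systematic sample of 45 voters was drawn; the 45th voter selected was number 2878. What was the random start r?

k = 2880/45 = 64
r = 2878 − (45−1)×64 = 2878 − 2816 = 62

62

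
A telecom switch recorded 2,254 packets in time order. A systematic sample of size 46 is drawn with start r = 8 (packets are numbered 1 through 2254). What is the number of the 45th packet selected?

k = 2254/46 = 49
45th selection = r + (45−1)·k = 8 + 44×49 = 8 + 2156 = 2164

2164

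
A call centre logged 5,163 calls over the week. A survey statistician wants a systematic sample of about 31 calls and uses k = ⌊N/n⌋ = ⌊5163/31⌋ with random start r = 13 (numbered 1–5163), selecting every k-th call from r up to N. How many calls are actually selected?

32

k = ⌊5163/31⌋ = 166
Achieved size = ⌊(5163 − 13)/166⌋ + 1 = ⌊5150/166⌋ + 1 = 31 + 1 = 32
(last selection: 13 + 31×166 = 5159 ≤ 5163; next would be 5325 > 5163)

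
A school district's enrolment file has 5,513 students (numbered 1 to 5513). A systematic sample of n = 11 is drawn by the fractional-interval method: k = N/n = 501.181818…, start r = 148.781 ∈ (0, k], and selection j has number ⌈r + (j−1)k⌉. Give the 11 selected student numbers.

149, 650, 1152, 1653, 2154, 2655, 3156, 3658, 4159, 4660, 5161

j=1: r + 0k = 148.781 → ⌈·⌉ = 149
j=2: r + 1k = 649.962818… → ⌈·⌉ = 650
j=3: r + 2k = 1151.144636… → ⌈·⌉ = 1152
j=4: r + 3k = 1652.326454… → ⌈·⌉ = 1653
j=5: r + 4k = 2153.508272… → ⌈·⌉ = 2154
j=6: r + 5k = 2654.690090… → ⌈·⌉ = 2655
j=7: r + 6k = 3155.871909… → ⌈·⌉ = 3156
j=8: r + 7k = 3657.053727… → ⌈·⌉ = 3658
j=9: r + 8k = 4158.235545… → ⌈·⌉ = 4159
j=10: r + 9k = 4659.417363… → ⌈·⌉ = 4660
j=11: r + 10k = 5160.599181… → ⌈·⌉ = 5161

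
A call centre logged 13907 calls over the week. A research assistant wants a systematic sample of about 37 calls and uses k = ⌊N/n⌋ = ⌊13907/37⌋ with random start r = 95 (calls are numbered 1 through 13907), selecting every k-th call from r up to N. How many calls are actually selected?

37

k = ⌊13907/37⌋ = 375
Achieved size = ⌊(13907 − 95)/375⌋ + 1 = ⌊13812/375⌋ + 1 = 36 + 1 = 37
(last selection: 95 + 36×375 = 13595 ≤ 13907; next would be 13970 > 13907)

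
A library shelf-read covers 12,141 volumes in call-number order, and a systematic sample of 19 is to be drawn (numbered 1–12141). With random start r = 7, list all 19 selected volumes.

k = N/n = 12141/19 = 639
volume 1: 7
volume 2: 7 + 639 = 646
volume 3: 646 + 639 = 1285
volume 4: 1285 + 639 = 1924
volume 5: 1924 + 639 = 2563
volume 6: 2563 + 639 = 3202
volume 7: 3202 + 639 = 3841
volume 8: 3841 + 639 = 4480
volume 9: 4480 + 639 = 5119
volume 10: 5119 + 639 = 5758
volume 11: 5758 + 639 = 6397
volume 12: 6397 + 639 = 7036
volume 13: 7036 + 639 = 7675
volume 14: 7675 + 639 = 8314
volume 15: 8314 + 639 = 8953
volume 16: 8953 + 639 = 9592
volume 17: 9592 + 639 = 10231
volume 18: 10231 + 639 = 10870
volume 19: 10870 + 639 = 11509

7, 646, 1285, 1924, 2563, 3202, 3841, 4480, 5119, 5758, 6397, 7036, 7675, 8314, 8953, 9592, 10231, 10870, 11509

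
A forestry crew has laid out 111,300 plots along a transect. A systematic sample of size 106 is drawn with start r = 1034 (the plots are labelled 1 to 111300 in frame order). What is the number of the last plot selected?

111284

k = 111300/106 = 1050
106th selection = r + (106−1)·k = 1034 + 105×1050 = 1034 + 110250 = 111284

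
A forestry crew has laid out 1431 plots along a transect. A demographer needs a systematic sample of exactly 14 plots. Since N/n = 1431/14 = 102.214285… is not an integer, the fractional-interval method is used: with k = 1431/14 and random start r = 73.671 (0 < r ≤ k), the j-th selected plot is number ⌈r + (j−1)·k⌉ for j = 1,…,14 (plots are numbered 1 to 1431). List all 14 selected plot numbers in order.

74, 176, 279, 381, 483, 585, 687, 790, 892, 994, 1096, 1199, 1301, 1403

j=1: r + 0k = 73.671 → ⌈·⌉ = 74
j=2: r + 1k = 175.885285… → ⌈·⌉ = 176
j=3: r + 2k = 278.099571… → ⌈·⌉ = 279
j=4: r + 3k = 380.313857… → ⌈·⌉ = 381
j=5: r + 4k = 482.528142… → ⌈·⌉ = 483
j=6: r + 5k = 584.742428… → ⌈·⌉ = 585
j=7: r + 6k = 686.956714… → ⌈·⌉ = 687
j=8: r + 7k = 789.171 → ⌈·⌉ = 790
j=9: r + 8k = 891.385285… → ⌈·⌉ = 892
j=10: r + 9k = 993.599571… → ⌈·⌉ = 994
j=11: r + 10k = 1095.813857… → ⌈·⌉ = 1096
j=12: r + 11k = 1198.028142… → ⌈·⌉ = 1199
j=13: r + 12k = 1300.242428… → ⌈·⌉ = 1301
j=14: r + 13k = 1402.456714… → ⌈·⌉ = 1403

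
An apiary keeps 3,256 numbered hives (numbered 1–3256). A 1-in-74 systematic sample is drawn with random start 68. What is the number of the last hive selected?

k = 74
44th selection = r + (44−1)·k = 68 + 43×74 = 68 + 3182 = 3250

3250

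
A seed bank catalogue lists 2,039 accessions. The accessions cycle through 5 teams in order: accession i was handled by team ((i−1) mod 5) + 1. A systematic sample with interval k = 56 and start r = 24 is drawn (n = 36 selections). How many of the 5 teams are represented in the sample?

Consecutive selections differ by k = 56, so their team numbers differ by 56 mod 5 = 1.
gcd(56, 5) = 1, so the sample visits 5/1 = 5 distinct residues mod 5.
Start 24 is team 4; the teams hit are 1, 2, 3, 4, 5.

5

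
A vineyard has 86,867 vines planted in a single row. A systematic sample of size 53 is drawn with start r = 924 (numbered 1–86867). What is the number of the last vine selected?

k = 86867/53 = 1639
53rd selection = r + (53−1)·k = 924 + 52×1639 = 924 + 85228 = 86152

86152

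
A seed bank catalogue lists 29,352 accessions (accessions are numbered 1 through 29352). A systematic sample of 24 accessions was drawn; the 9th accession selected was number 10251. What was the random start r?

k = 29352/24 = 1223
r = 10251 − (9−1)×1223 = 10251 − 9784 = 467

467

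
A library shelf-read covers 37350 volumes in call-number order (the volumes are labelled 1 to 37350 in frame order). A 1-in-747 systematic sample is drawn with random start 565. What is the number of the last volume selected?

37168

k = 747
50th selection = r + (50−1)·k = 565 + 49×747 = 565 + 36603 = 37168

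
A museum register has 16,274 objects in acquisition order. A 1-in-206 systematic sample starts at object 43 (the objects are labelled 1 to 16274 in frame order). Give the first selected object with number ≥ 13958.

14051

k = 206
Steps past start: ⌈(13958 − 43)/206⌉ = ⌈13915/206⌉ = 68
Selected object: 43 + 68×206 = 14051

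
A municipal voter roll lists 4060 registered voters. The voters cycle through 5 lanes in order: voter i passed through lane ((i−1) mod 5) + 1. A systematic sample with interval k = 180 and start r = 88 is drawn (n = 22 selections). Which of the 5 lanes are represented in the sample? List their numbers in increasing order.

3

Consecutive selections differ by k = 180, so their lane numbers differ by 180 mod 5 = 0.
gcd(180, 5) = 5, so the sample visits 5/5 = 1 distinct residues mod 5.
Start 88 is lane 3; the lanes hit are 3.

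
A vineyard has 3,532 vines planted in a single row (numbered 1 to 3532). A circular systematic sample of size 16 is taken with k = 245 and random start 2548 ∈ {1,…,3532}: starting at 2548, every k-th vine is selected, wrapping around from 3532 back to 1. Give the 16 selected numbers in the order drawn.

2548, 2793, 3038, 3283, 3528, 241, 486, 731, 976, 1221, 1466, 1711, 1956, 2201, 2446, 2691

Selection 1: 2548
Selection 2: 2548 + 245 = 2793
Selection 3: 2793 + 245 = 3038
Selection 4: 3038 + 245 = 3283
Selection 5: 3283 + 245 = 3528
Selection 6: 3528 + 245 = 3773 → 3773 − 3532 = 241
Selection 7: 241 + 245 = 486
Selection 8: 486 + 245 = 731
Selection 9: 731 + 245 = 976
Selection 10: 976 + 245 = 1221
Selection 11: 1221 + 245 = 1466
Selection 12: 1466 + 245 = 1711
Selection 13: 1711 + 245 = 1956
Selection 14: 1956 + 245 = 2201
Selection 15: 2201 + 245 = 2446
Selection 16: 2446 + 245 = 2691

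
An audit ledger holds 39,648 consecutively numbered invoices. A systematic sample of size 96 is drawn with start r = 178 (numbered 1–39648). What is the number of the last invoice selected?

k = 39648/96 = 413
96th selection = r + (96−1)·k = 178 + 95×413 = 178 + 39235 = 39413

39413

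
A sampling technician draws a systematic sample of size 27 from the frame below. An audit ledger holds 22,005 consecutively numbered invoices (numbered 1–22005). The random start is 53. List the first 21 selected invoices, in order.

k = N/n = 22005/27 = 815
invoice 1: 53
invoice 2: 53 + 815 = 868
invoice 3: 868 + 815 = 1683
invoice 4: 1683 + 815 = 2498
invoice 5: 2498 + 815 = 3313
invoice 6: 3313 + 815 = 4128
invoice 7: 4128 + 815 = 4943
invoice 8: 4943 + 815 = 5758
invoice 9: 5758 + 815 = 6573
invoice 10: 6573 + 815 = 7388
invoice 11: 7388 + 815 = 8203
invoice 12: 8203 + 815 = 9018
invoice 13: 9018 + 815 = 9833
invoice 14: 9833 + 815 = 10648
invoice 15: 10648 + 815 = 11463
invoice 16: 11463 + 815 = 12278
invoice 17: 12278 + 815 = 13093
invoice 18: 13093 + 815 = 13908
invoice 19: 13908 + 815 = 14723
invoice 20: 14723 + 815 = 15538
invoice 21: 15538 + 815 = 16353

53, 868, 1683, 2498, 3313, 4128, 4943, 5758, 6573, 7388, 8203, 9018, 9833, 10648, 11463, 12278, 13093, 13908, 14723, 15538, 16353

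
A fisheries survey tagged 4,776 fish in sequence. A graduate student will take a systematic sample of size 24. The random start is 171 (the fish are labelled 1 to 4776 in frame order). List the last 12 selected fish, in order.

2559, 2758, 2957, 3156, 3355, 3554, 3753, 3952, 4151, 4350, 4549, 4748

k = N/n = 4776/24 = 199
13th selection = 171 + 12×199 = 2559
14th: 2559 + 199 = 2758
15th: 2758 + 199 = 2957
16th: 2957 + 199 = 3156
17th: 3156 + 199 = 3355
18th: 3355 + 199 = 3554
19th: 3554 + 199 = 3753
20th: 3753 + 199 = 3952
21st: 3952 + 199 = 4151
22nd: 4151 + 199 = 4350
23rd: 4350 + 199 = 4549
24th: 4549 + 199 = 4748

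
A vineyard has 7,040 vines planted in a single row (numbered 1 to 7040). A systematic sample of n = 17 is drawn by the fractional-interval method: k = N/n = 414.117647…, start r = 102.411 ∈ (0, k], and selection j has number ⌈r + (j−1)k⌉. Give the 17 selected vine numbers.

j=1: r + 0k = 102.411 → ⌈·⌉ = 103
j=2: r + 1k = 516.528647… → ⌈·⌉ = 517
j=3: r + 2k = 930.646294… → ⌈·⌉ = 931
j=4: r + 3k = 1344.763941… → ⌈·⌉ = 1345
j=5: r + 4k = 1758.881588… → ⌈·⌉ = 1759
j=6: r + 5k = 2172.999235… → ⌈·⌉ = 2173
j=7: r + 6k = 2587.116882… → ⌈·⌉ = 2588
j=8: r + 7k = 3001.234529… → ⌈·⌉ = 3002
j=9: r + 8k = 3415.352176… → ⌈·⌉ = 3416
j=10: r + 9k = 3829.469823… → ⌈·⌉ = 3830
j=11: r + 10k = 4243.587470… → ⌈·⌉ = 4244
j=12: r + 11k = 4657.705117… → ⌈·⌉ = 4658
j=13: r + 12k = 5071.822764… → ⌈·⌉ = 5072
j=14: r + 13k = 5485.940411… → ⌈·⌉ = 5486
j=15: r + 14k = 5900.058058… → ⌈·⌉ = 5901
j=16: r + 15k = 6314.175705… → ⌈·⌉ = 6315
j=17: r + 16k = 6728.293352… → ⌈·⌉ = 6729

103, 517, 931, 1345, 1759, 2173, 2588, 3002, 3416, 3830, 4244, 4658, 5072, 5486, 5901, 6315, 6729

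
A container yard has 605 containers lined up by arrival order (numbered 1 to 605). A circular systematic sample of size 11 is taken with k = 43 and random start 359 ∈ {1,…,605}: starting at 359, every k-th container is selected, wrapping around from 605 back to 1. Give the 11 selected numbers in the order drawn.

Selection 1: 359
Selection 2: 359 + 43 = 402
Selection 3: 402 + 43 = 445
Selection 4: 445 + 43 = 488
Selection 5: 488 + 43 = 531
Selection 6: 531 + 43 = 574
Selection 7: 574 + 43 = 617 → 617 − 605 = 12
Selection 8: 12 + 43 = 55
Selection 9: 55 + 43 = 98
Selection 10: 98 + 43 = 141
Selection 11: 141 + 43 = 184

359, 402, 445, 488, 531, 574, 12, 55, 98, 141, 184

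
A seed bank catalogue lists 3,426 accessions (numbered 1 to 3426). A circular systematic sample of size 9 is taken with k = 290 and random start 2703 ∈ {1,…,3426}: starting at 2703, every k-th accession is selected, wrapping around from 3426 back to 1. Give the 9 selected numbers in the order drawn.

Selection 1: 2703
Selection 2: 2703 + 290 = 2993
Selection 3: 2993 + 290 = 3283
Selection 4: 3283 + 290 = 3573 → 3573 − 3426 = 147
Selection 5: 147 + 290 = 437
Selection 6: 437 + 290 = 727
Selection 7: 727 + 290 = 1017
Selection 8: 1017 + 290 = 1307
Selection 9: 1307 + 290 = 1597

2703, 2993, 3283, 147, 437, 727, 1017, 1307, 1597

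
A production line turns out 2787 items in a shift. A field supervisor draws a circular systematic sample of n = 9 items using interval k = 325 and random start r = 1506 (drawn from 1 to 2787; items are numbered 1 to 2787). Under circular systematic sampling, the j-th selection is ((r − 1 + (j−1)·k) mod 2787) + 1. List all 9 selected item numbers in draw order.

1506, 1831, 2156, 2481, 19, 344, 669, 994, 1319

Selection 1: 1506
Selection 2: 1506 + 325 = 1831
Selection 3: 1831 + 325 = 2156
Selection 4: 2156 + 325 = 2481
Selection 5: 2481 + 325 = 2806 → 2806 − 2787 = 19
Selection 6: 19 + 325 = 344
Selection 7: 344 + 325 = 669
Selection 8: 669 + 325 = 994
Selection 9: 994 + 325 = 1319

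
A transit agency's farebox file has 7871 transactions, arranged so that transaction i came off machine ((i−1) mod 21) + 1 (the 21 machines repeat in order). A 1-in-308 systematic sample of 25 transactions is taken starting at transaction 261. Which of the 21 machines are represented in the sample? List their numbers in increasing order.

Consecutive selections differ by k = 308, so their machine numbers differ by 308 mod 21 = 14.
gcd(308, 21) = 7, so the sample visits 21/7 = 3 distinct residues mod 21.
Start 261 is machine 9; the machines hit are 2, 9, 16.

2, 9, 16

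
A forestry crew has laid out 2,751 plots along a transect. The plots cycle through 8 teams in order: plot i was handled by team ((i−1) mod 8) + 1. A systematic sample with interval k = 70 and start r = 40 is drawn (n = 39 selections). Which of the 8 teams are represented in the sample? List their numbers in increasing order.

2, 4, 6, 8

Consecutive selections differ by k = 70, so their team numbers differ by 70 mod 8 = 6.
gcd(70, 8) = 2, so the sample visits 8/2 = 4 distinct residues mod 8.
Start 40 is team 8; the teams hit are 2, 4, 6, 8.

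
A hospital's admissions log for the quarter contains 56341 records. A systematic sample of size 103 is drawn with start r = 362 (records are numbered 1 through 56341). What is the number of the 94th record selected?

51233

k = 56341/103 = 547
94th selection = r + (94−1)·k = 362 + 93×547 = 362 + 50871 = 51233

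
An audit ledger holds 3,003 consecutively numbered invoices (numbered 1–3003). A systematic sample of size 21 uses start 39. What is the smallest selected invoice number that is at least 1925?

k = 3003/21 = 143
Steps past start: ⌈(1925 − 39)/143⌉ = ⌈1886/143⌉ = 14
Selected invoice: 39 + 14×143 = 2041

2041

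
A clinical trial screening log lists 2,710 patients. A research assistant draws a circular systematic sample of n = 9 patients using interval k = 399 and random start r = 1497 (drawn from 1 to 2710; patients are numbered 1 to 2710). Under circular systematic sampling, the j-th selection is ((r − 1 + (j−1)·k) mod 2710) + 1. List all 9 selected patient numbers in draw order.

1497, 1896, 2295, 2694, 383, 782, 1181, 1580, 1979

Selection 1: 1497
Selection 2: 1497 + 399 = 1896
Selection 3: 1896 + 399 = 2295
Selection 4: 2295 + 399 = 2694
Selection 5: 2694 + 399 = 3093 → 3093 − 2710 = 383
Selection 6: 383 + 399 = 782
Selection 7: 782 + 399 = 1181
Selection 8: 1181 + 399 = 1580
Selection 9: 1580 + 399 = 1979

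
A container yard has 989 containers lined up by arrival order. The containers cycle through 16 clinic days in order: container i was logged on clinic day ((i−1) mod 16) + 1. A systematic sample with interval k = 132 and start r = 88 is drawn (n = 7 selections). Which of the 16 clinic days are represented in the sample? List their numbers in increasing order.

Consecutive selections differ by k = 132, so their clinic day numbers differ by 132 mod 16 = 4.
gcd(132, 16) = 4, so the sample visits 16/4 = 4 distinct residues mod 16.
Start 88 is clinic day 8; the clinic days hit are 4, 8, 12, 16.

4, 8, 12, 16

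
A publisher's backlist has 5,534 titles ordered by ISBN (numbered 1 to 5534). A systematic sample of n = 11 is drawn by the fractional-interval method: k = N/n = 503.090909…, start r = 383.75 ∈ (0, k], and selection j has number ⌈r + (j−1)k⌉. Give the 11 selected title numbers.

j=1: r + 0k = 383.75 → ⌈·⌉ = 384
j=2: r + 1k = 886.840909… → ⌈·⌉ = 887
j=3: r + 2k = 1389.931818… → ⌈·⌉ = 1390
j=4: r + 3k = 1893.022727… → ⌈·⌉ = 1894
j=5: r + 4k = 2396.113636… → ⌈·⌉ = 2397
j=6: r + 5k = 2899.204545… → ⌈·⌉ = 2900
j=7: r + 6k = 3402.295454… → ⌈·⌉ = 3403
j=8: r + 7k = 3905.386363… → ⌈·⌉ = 3906
j=9: r + 8k = 4408.477272… → ⌈·⌉ = 4409
j=10: r + 9k = 4911.568181… → ⌈·⌉ = 4912
j=11: r + 10k = 5414.659090… → ⌈·⌉ = 5415

384, 887, 1390, 1894, 2397, 2900, 3403, 3906, 4409, 4912, 5415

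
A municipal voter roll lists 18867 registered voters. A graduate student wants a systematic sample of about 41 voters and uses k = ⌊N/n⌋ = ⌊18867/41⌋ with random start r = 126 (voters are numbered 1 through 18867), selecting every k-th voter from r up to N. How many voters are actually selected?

k = ⌊18867/41⌋ = 460
Achieved size = ⌊(18867 − 126)/460⌋ + 1 = ⌊18741/460⌋ + 1 = 40 + 1 = 41
(last selection: 126 + 40×460 = 18526 ≤ 18867; next would be 18986 > 18867)

41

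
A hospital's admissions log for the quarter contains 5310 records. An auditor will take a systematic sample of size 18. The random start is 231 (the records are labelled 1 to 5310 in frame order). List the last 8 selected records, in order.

k = N/n = 5310/18 = 295
11th selection = 231 + 10×295 = 3181
12th: 3181 + 295 = 3476
13th: 3476 + 295 = 3771
14th: 3771 + 295 = 4066
15th: 4066 + 295 = 4361
16th: 4361 + 295 = 4656
17th: 4656 + 295 = 4951
18th: 4951 + 295 = 5246

3181, 3476, 3771, 4066, 4361, 4656, 4951, 5246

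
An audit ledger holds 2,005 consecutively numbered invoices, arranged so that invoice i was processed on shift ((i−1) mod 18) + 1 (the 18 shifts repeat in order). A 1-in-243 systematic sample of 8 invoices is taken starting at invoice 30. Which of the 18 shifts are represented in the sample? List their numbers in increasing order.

Consecutive selections differ by k = 243, so their shift numbers differ by 243 mod 18 = 9.
gcd(243, 18) = 9, so the sample visits 18/9 = 2 distinct residues mod 18.
Start 30 is shift 12; the shifts hit are 3, 12.

3, 12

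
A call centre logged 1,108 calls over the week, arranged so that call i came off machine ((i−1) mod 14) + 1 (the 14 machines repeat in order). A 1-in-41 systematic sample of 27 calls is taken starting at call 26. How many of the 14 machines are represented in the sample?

14

Consecutive selections differ by k = 41, so their machine numbers differ by 41 mod 14 = 13.
gcd(41, 14) = 1, so the sample visits 14/1 = 14 distinct residues mod 14.
Start 26 is machine 12; the machines hit are 1, 2, 3, 4, 5, 6, 7, 8, 9, 10, 11, 12, 13, 14.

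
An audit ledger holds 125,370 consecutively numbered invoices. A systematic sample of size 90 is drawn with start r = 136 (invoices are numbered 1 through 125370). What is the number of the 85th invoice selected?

k = 125370/90 = 1393
85th selection = r + (85−1)·k = 136 + 84×1393 = 136 + 117012 = 117148

117148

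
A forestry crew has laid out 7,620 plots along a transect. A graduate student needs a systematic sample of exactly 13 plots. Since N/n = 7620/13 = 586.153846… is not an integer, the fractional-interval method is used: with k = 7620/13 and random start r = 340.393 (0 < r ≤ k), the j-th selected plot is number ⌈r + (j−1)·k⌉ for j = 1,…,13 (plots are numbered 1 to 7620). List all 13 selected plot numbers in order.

341, 927, 1513, 2099, 2686, 3272, 3858, 4444, 5030, 5616, 6202, 6789, 7375

j=1: r + 0k = 340.393 → ⌈·⌉ = 341
j=2: r + 1k = 926.546846… → ⌈·⌉ = 927
j=3: r + 2k = 1512.700692… → ⌈·⌉ = 1513
j=4: r + 3k = 2098.854538… → ⌈·⌉ = 2099
j=5: r + 4k = 2685.008384… → ⌈·⌉ = 2686
j=6: r + 5k = 3271.162230… → ⌈·⌉ = 3272
j=7: r + 6k = 3857.316076… → ⌈·⌉ = 3858
j=8: r + 7k = 4443.469923… → ⌈·⌉ = 4444
j=9: r + 8k = 5029.623769… → ⌈·⌉ = 5030
j=10: r + 9k = 5615.777615… → ⌈·⌉ = 5616
j=11: r + 10k = 6201.931461… → ⌈·⌉ = 6202
j=12: r + 11k = 6788.085307… → ⌈·⌉ = 6789
j=13: r + 12k = 7374.239153… → ⌈·⌉ = 7375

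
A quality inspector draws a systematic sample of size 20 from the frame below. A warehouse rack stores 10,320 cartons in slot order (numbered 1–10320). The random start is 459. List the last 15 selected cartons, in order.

k = N/n = 10320/20 = 516
6th selection = 459 + 5×516 = 3039
7th: 3039 + 516 = 3555
8th: 3555 + 516 = 4071
9th: 4071 + 516 = 4587
10th: 4587 + 516 = 5103
11th: 5103 + 516 = 5619
12th: 5619 + 516 = 6135
13th: 6135 + 516 = 6651
14th: 6651 + 516 = 7167
15th: 7167 + 516 = 7683
16th: 7683 + 516 = 8199
17th: 8199 + 516 = 8715
18th: 8715 + 516 = 9231
19th: 9231 + 516 = 9747
20th: 9747 + 516 = 10263

3039, 3555, 4071, 4587, 5103, 5619, 6135, 6651, 7167, 7683, 8199, 8715, 9231, 9747, 10263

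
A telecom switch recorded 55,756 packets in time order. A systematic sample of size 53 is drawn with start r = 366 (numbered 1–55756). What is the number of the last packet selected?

k = 55756/53 = 1052
53rd selection = r + (53−1)·k = 366 + 52×1052 = 366 + 54704 = 55070

55070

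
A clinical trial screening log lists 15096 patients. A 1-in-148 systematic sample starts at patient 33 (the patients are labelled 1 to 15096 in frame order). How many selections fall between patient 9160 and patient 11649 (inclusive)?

17

k = 148
First selection ≥ 9160: 33 + ⌈(9160−33)/148⌉·148 = 33 + 62×148 = 9209
Last selection ≤ 11649: 33 + ⌊(11649−33)/148⌋·148 = 33 + 78×148 = 11577
Count = 78 − 62 + 1 = 17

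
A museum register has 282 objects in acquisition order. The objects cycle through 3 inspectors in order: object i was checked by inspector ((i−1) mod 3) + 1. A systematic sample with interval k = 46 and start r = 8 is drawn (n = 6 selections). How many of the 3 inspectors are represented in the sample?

3

Consecutive selections differ by k = 46, so their inspector numbers differ by 46 mod 3 = 1.
gcd(46, 3) = 1, so the sample visits 3/1 = 3 distinct residues mod 3.
Start 8 is inspector 2; the inspectors hit are 1, 2, 3.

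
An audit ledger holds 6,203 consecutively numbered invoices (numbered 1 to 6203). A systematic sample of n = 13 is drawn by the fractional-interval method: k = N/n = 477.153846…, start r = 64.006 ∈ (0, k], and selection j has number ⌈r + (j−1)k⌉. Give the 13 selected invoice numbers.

j=1: r + 0k = 64.006 → ⌈·⌉ = 65
j=2: r + 1k = 541.159846… → ⌈·⌉ = 542
j=3: r + 2k = 1018.313692… → ⌈·⌉ = 1019
j=4: r + 3k = 1495.467538… → ⌈·⌉ = 1496
j=5: r + 4k = 1972.621384… → ⌈·⌉ = 1973
j=6: r + 5k = 2449.775230… → ⌈·⌉ = 2450
j=7: r + 6k = 2926.929076… → ⌈·⌉ = 2927
j=8: r + 7k = 3404.082923… → ⌈·⌉ = 3405
j=9: r + 8k = 3881.236769… → ⌈·⌉ = 3882
j=10: r + 9k = 4358.390615… → ⌈·⌉ = 4359
j=11: r + 10k = 4835.544461… → ⌈·⌉ = 4836
j=12: r + 11k = 5312.698307… → ⌈·⌉ = 5313
j=13: r + 12k = 5789.852153… → ⌈·⌉ = 5790

65, 542, 1019, 1496, 1973, 2450, 2927, 3405, 3882, 4359, 4836, 5313, 5790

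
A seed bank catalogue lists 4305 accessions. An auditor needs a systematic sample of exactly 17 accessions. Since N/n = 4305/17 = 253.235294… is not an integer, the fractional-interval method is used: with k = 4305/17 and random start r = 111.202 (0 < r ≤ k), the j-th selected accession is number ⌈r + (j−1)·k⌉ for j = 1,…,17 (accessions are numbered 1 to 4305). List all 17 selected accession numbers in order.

j=1: r + 0k = 111.202 → ⌈·⌉ = 112
j=2: r + 1k = 364.437294… → ⌈·⌉ = 365
j=3: r + 2k = 617.672588… → ⌈·⌉ = 618
j=4: r + 3k = 870.907882… → ⌈·⌉ = 871
j=5: r + 4k = 1124.143176… → ⌈·⌉ = 1125
j=6: r + 5k = 1377.378470… → ⌈·⌉ = 1378
j=7: r + 6k = 1630.613764… → ⌈·⌉ = 1631
j=8: r + 7k = 1883.849058… → ⌈·⌉ = 1884
j=9: r + 8k = 2137.084352… → ⌈·⌉ = 2138
j=10: r + 9k = 2390.319647… → ⌈·⌉ = 2391
j=11: r + 10k = 2643.554941… → ⌈·⌉ = 2644
j=12: r + 11k = 2896.790235… → ⌈·⌉ = 2897
j=13: r + 12k = 3150.025529… → ⌈·⌉ = 3151
j=14: r + 13k = 3403.260823… → ⌈·⌉ = 3404
j=15: r + 14k = 3656.496117… → ⌈·⌉ = 3657
j=16: r + 15k = 3909.731411… → ⌈·⌉ = 3910
j=17: r + 16k = 4162.966705… → ⌈·⌉ = 4163

112, 365, 618, 871, 1125, 1378, 1631, 1884, 2138, 2391, 2644, 2897, 3151, 3404, 3657, 3910, 4163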